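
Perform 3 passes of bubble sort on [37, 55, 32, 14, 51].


Initial: [37, 55, 32, 14, 51]
Pass 1: [37, 32, 14, 51, 55] (3 swaps)
Pass 2: [32, 14, 37, 51, 55] (2 swaps)
Pass 3: [14, 32, 37, 51, 55] (1 swaps)

After 3 passes: [14, 32, 37, 51, 55]


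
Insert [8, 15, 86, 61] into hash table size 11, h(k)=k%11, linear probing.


Insert 8: h=8 -> slot 8
Insert 15: h=4 -> slot 4
Insert 86: h=9 -> slot 9
Insert 61: h=6 -> slot 6

Table: [None, None, None, None, 15, None, 61, None, 8, 86, None]


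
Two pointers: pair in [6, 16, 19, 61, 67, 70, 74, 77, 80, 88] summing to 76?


lo=0(6)+hi=9(88)=94
lo=0(6)+hi=8(80)=86
lo=0(6)+hi=7(77)=83
lo=0(6)+hi=6(74)=80
lo=0(6)+hi=5(70)=76

Yes: 6+70=76


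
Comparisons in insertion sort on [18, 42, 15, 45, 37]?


Algorithm: insertion sort
Input: [18, 42, 15, 45, 37]
Sorted: [15, 18, 37, 42, 45]

7


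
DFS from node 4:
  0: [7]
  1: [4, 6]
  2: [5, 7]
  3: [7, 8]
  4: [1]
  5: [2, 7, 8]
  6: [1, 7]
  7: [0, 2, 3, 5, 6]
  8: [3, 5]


Visit 4, push [1]
Visit 1, push [6]
Visit 6, push [7]
Visit 7, push [5, 3, 2, 0]
Visit 0, push []
Visit 2, push [5]
Visit 5, push [8]
Visit 8, push [3]
Visit 3, push []

DFS order: [4, 1, 6, 7, 0, 2, 5, 8, 3]


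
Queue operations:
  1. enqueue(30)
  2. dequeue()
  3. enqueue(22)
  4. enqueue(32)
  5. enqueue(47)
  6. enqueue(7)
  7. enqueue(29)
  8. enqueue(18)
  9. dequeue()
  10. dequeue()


enqueue(30) -> [30]
dequeue()->30, []
enqueue(22) -> [22]
enqueue(32) -> [22, 32]
enqueue(47) -> [22, 32, 47]
enqueue(7) -> [22, 32, 47, 7]
enqueue(29) -> [22, 32, 47, 7, 29]
enqueue(18) -> [22, 32, 47, 7, 29, 18]
dequeue()->22, [32, 47, 7, 29, 18]
dequeue()->32, [47, 7, 29, 18]

Final queue: [47, 7, 29, 18]


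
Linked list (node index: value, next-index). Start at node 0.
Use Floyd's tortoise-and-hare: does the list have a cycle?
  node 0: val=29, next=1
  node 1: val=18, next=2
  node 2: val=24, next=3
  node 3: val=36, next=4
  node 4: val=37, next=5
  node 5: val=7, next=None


Floyd's tortoise (slow, +1) and hare (fast, +2):
  init: slow=0, fast=0
  step 1: slow=1, fast=2
  step 2: slow=2, fast=4
  step 3: fast 4->5->None, no cycle

Cycle: no


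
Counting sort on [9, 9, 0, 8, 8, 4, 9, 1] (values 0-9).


Input: [9, 9, 0, 8, 8, 4, 9, 1]
Counts: [1, 1, 0, 0, 1, 0, 0, 0, 2, 3]

Sorted: [0, 1, 4, 8, 8, 9, 9, 9]


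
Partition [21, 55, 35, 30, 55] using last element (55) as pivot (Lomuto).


Pivot: 55
  21 <= 55: advance i (no swap)
  55 <= 55: advance i (no swap)
  35 <= 55: advance i (no swap)
  30 <= 55: advance i (no swap)
Place pivot at 4: [21, 55, 35, 30, 55]

Partitioned: [21, 55, 35, 30, 55]


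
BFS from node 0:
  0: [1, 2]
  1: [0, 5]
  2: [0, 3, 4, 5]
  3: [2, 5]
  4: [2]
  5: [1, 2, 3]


Visit 0, enqueue [1, 2]
Visit 1, enqueue [5]
Visit 2, enqueue [3, 4]
Visit 5, enqueue []
Visit 3, enqueue []
Visit 4, enqueue []

BFS order: [0, 1, 2, 5, 3, 4]


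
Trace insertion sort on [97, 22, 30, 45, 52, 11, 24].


Initial: [97, 22, 30, 45, 52, 11, 24]
Insert 22: [22, 97, 30, 45, 52, 11, 24]
Insert 30: [22, 30, 97, 45, 52, 11, 24]
Insert 45: [22, 30, 45, 97, 52, 11, 24]
Insert 52: [22, 30, 45, 52, 97, 11, 24]
Insert 11: [11, 22, 30, 45, 52, 97, 24]
Insert 24: [11, 22, 24, 30, 45, 52, 97]

Sorted: [11, 22, 24, 30, 45, 52, 97]


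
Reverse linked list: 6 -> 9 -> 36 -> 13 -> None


Step 1: curr=6, set curr.next=prev(None) | reversed so far: 6
Step 2: curr=9, set curr.next=prev(6) | reversed so far: 9 -> 6
Step 3: curr=36, set curr.next=prev(9) | reversed so far: 36 -> 9 -> 6
Step 4: curr=13, set curr.next=prev(36) | reversed so far: 13 -> 36 -> 9 -> 6

13 -> 36 -> 9 -> 6 -> None


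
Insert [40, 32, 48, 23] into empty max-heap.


Insert 40: [40]
Insert 32: [40, 32]
Insert 48: [48, 32, 40]
Insert 23: [48, 32, 40, 23]

Final heap: [48, 32, 40, 23]


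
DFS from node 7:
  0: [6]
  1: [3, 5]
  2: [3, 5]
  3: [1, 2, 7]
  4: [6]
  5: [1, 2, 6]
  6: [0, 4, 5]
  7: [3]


Visit 7, push [3]
Visit 3, push [2, 1]
Visit 1, push [5]
Visit 5, push [6, 2]
Visit 2, push []
Visit 6, push [4, 0]
Visit 0, push []
Visit 4, push []

DFS order: [7, 3, 1, 5, 2, 6, 0, 4]


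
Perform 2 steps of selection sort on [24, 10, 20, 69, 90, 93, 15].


Initial: [24, 10, 20, 69, 90, 93, 15]
Step 1: min=10 at 1
  Swap: [10, 24, 20, 69, 90, 93, 15]
Step 2: min=15 at 6
  Swap: [10, 15, 20, 69, 90, 93, 24]

After 2 steps: [10, 15, 20, 69, 90, 93, 24]


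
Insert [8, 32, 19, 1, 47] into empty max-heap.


Insert 8: [8]
Insert 32: [32, 8]
Insert 19: [32, 8, 19]
Insert 1: [32, 8, 19, 1]
Insert 47: [47, 32, 19, 1, 8]

Final heap: [47, 32, 19, 1, 8]


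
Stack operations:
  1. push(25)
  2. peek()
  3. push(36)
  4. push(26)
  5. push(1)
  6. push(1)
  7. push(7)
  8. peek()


push(25) -> [25]
peek()->25
push(36) -> [25, 36]
push(26) -> [25, 36, 26]
push(1) -> [25, 36, 26, 1]
push(1) -> [25, 36, 26, 1, 1]
push(7) -> [25, 36, 26, 1, 1, 7]
peek()->7

Final stack: [25, 36, 26, 1, 1, 7]


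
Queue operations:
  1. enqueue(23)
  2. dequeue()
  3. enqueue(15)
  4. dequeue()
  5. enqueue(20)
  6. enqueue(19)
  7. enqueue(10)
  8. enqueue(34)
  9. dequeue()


enqueue(23) -> [23]
dequeue()->23, []
enqueue(15) -> [15]
dequeue()->15, []
enqueue(20) -> [20]
enqueue(19) -> [20, 19]
enqueue(10) -> [20, 19, 10]
enqueue(34) -> [20, 19, 10, 34]
dequeue()->20, [19, 10, 34]

Final queue: [19, 10, 34]


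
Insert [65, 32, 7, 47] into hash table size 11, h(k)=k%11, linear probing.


Insert 65: h=10 -> slot 10
Insert 32: h=10, 1 probes -> slot 0
Insert 7: h=7 -> slot 7
Insert 47: h=3 -> slot 3

Table: [32, None, None, 47, None, None, None, 7, None, None, 65]


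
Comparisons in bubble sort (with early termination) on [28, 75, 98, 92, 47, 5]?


Algorithm: bubble sort (with early termination)
Input: [28, 75, 98, 92, 47, 5]
Sorted: [5, 28, 47, 75, 92, 98]

15


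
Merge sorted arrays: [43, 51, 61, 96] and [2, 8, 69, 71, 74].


Take 2 from B
Take 8 from B
Take 43 from A
Take 51 from A
Take 61 from A
Take 69 from B
Take 71 from B
Take 74 from B

Merged: [2, 8, 43, 51, 61, 69, 71, 74, 96]


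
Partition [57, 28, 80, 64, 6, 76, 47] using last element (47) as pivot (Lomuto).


Pivot: 47
  28 <= 47: swap -> [28, 57, 80, 64, 6, 76, 47]
  6 <= 47: swap -> [28, 6, 80, 64, 57, 76, 47]
Place pivot at 2: [28, 6, 47, 64, 57, 76, 80]

Partitioned: [28, 6, 47, 64, 57, 76, 80]


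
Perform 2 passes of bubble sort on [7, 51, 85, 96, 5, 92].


Initial: [7, 51, 85, 96, 5, 92]
Pass 1: [7, 51, 85, 5, 92, 96] (2 swaps)
Pass 2: [7, 51, 5, 85, 92, 96] (1 swaps)

After 2 passes: [7, 51, 5, 85, 92, 96]


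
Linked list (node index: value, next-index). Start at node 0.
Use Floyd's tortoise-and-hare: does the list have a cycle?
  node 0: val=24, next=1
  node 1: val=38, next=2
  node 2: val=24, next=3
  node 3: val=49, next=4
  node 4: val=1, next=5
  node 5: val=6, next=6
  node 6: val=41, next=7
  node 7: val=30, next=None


Floyd's tortoise (slow, +1) and hare (fast, +2):
  init: slow=0, fast=0
  step 1: slow=1, fast=2
  step 2: slow=2, fast=4
  step 3: slow=3, fast=6
  step 4: fast 6->7->None, no cycle

Cycle: no


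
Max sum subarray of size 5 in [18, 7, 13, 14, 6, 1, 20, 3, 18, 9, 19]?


[0:5]: 58
[1:6]: 41
[2:7]: 54
[3:8]: 44
[4:9]: 48
[5:10]: 51
[6:11]: 69

Max: 69 at [6:11]


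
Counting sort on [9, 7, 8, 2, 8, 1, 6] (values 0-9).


Input: [9, 7, 8, 2, 8, 1, 6]
Counts: [0, 1, 1, 0, 0, 0, 1, 1, 2, 1]

Sorted: [1, 2, 6, 7, 8, 8, 9]


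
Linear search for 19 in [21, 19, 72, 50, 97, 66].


i=0: 21!=19
i=1: 19==19 found!

Found at 1, 2 comps


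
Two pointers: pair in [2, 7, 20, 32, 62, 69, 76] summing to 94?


lo=0(2)+hi=6(76)=78
lo=1(7)+hi=6(76)=83
lo=2(20)+hi=6(76)=96
lo=2(20)+hi=5(69)=89
lo=3(32)+hi=5(69)=101
lo=3(32)+hi=4(62)=94

Yes: 32+62=94


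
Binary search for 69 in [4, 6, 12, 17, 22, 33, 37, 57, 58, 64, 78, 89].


Step 1: lo=0, hi=11, mid=5, val=33
Step 2: lo=6, hi=11, mid=8, val=58
Step 3: lo=9, hi=11, mid=10, val=78
Step 4: lo=9, hi=9, mid=9, val=64

Not found


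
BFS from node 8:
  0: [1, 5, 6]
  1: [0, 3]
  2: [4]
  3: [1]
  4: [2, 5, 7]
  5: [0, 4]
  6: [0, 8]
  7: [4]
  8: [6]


Visit 8, enqueue [6]
Visit 6, enqueue [0]
Visit 0, enqueue [1, 5]
Visit 1, enqueue [3]
Visit 5, enqueue [4]
Visit 3, enqueue []
Visit 4, enqueue [2, 7]
Visit 2, enqueue []
Visit 7, enqueue []

BFS order: [8, 6, 0, 1, 5, 3, 4, 2, 7]


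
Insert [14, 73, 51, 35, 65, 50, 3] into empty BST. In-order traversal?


Insert 14: root
Insert 73: R from 14
Insert 51: R from 14 -> L from 73
Insert 35: R from 14 -> L from 73 -> L from 51
Insert 65: R from 14 -> L from 73 -> R from 51
Insert 50: R from 14 -> L from 73 -> L from 51 -> R from 35
Insert 3: L from 14

In-order: [3, 14, 35, 50, 51, 65, 73]


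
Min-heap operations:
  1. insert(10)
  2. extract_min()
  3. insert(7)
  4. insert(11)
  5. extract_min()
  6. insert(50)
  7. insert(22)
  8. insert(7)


insert(10) -> [10]
extract_min()->10, []
insert(7) -> [7]
insert(11) -> [7, 11]
extract_min()->7, [11]
insert(50) -> [11, 50]
insert(22) -> [11, 50, 22]
insert(7) -> [7, 11, 22, 50]

Final heap: [7, 11, 22, 50]


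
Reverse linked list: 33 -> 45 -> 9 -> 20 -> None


Step 1: curr=33, set curr.next=prev(None) | reversed so far: 33
Step 2: curr=45, set curr.next=prev(33) | reversed so far: 45 -> 33
Step 3: curr=9, set curr.next=prev(45) | reversed so far: 9 -> 45 -> 33
Step 4: curr=20, set curr.next=prev(9) | reversed so far: 20 -> 9 -> 45 -> 33

20 -> 9 -> 45 -> 33 -> None


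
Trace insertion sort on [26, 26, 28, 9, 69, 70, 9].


Initial: [26, 26, 28, 9, 69, 70, 9]
Insert 26: [26, 26, 28, 9, 69, 70, 9]
Insert 28: [26, 26, 28, 9, 69, 70, 9]
Insert 9: [9, 26, 26, 28, 69, 70, 9]
Insert 69: [9, 26, 26, 28, 69, 70, 9]
Insert 70: [9, 26, 26, 28, 69, 70, 9]
Insert 9: [9, 9, 26, 26, 28, 69, 70]

Sorted: [9, 9, 26, 26, 28, 69, 70]


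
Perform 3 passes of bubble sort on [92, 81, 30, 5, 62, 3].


Initial: [92, 81, 30, 5, 62, 3]
Pass 1: [81, 30, 5, 62, 3, 92] (5 swaps)
Pass 2: [30, 5, 62, 3, 81, 92] (4 swaps)
Pass 3: [5, 30, 3, 62, 81, 92] (2 swaps)

After 3 passes: [5, 30, 3, 62, 81, 92]


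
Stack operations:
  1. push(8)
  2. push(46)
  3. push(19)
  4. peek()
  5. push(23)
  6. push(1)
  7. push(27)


push(8) -> [8]
push(46) -> [8, 46]
push(19) -> [8, 46, 19]
peek()->19
push(23) -> [8, 46, 19, 23]
push(1) -> [8, 46, 19, 23, 1]
push(27) -> [8, 46, 19, 23, 1, 27]

Final stack: [8, 46, 19, 23, 1, 27]


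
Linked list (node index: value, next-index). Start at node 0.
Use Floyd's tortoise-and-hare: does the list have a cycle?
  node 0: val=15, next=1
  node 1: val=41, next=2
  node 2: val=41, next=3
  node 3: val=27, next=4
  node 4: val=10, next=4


Floyd's tortoise (slow, +1) and hare (fast, +2):
  init: slow=0, fast=0
  step 1: slow=1, fast=2
  step 2: slow=2, fast=4
  step 3: slow=3, fast=4
  step 4: slow=4, fast=4
  slow == fast at node 4: cycle detected

Cycle: yes


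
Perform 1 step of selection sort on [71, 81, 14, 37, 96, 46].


Initial: [71, 81, 14, 37, 96, 46]
Step 1: min=14 at 2
  Swap: [14, 81, 71, 37, 96, 46]

After 1 step: [14, 81, 71, 37, 96, 46]


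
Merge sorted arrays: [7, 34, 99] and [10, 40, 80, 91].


Take 7 from A
Take 10 from B
Take 34 from A
Take 40 from B
Take 80 from B
Take 91 from B

Merged: [7, 10, 34, 40, 80, 91, 99]


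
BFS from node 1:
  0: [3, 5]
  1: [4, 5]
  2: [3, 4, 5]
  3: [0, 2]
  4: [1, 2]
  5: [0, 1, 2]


Visit 1, enqueue [4, 5]
Visit 4, enqueue [2]
Visit 5, enqueue [0]
Visit 2, enqueue [3]
Visit 0, enqueue []
Visit 3, enqueue []

BFS order: [1, 4, 5, 2, 0, 3]


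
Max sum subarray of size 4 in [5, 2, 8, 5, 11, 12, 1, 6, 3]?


[0:4]: 20
[1:5]: 26
[2:6]: 36
[3:7]: 29
[4:8]: 30
[5:9]: 22

Max: 36 at [2:6]


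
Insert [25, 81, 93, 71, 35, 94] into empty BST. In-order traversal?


Insert 25: root
Insert 81: R from 25
Insert 93: R from 25 -> R from 81
Insert 71: R from 25 -> L from 81
Insert 35: R from 25 -> L from 81 -> L from 71
Insert 94: R from 25 -> R from 81 -> R from 93

In-order: [25, 35, 71, 81, 93, 94]


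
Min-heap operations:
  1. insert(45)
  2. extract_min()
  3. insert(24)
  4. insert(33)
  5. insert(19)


insert(45) -> [45]
extract_min()->45, []
insert(24) -> [24]
insert(33) -> [24, 33]
insert(19) -> [19, 33, 24]

Final heap: [19, 33, 24]


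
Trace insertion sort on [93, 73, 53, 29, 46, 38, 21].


Initial: [93, 73, 53, 29, 46, 38, 21]
Insert 73: [73, 93, 53, 29, 46, 38, 21]
Insert 53: [53, 73, 93, 29, 46, 38, 21]
Insert 29: [29, 53, 73, 93, 46, 38, 21]
Insert 46: [29, 46, 53, 73, 93, 38, 21]
Insert 38: [29, 38, 46, 53, 73, 93, 21]
Insert 21: [21, 29, 38, 46, 53, 73, 93]

Sorted: [21, 29, 38, 46, 53, 73, 93]


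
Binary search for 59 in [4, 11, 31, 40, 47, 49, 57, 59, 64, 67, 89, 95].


Step 1: lo=0, hi=11, mid=5, val=49
Step 2: lo=6, hi=11, mid=8, val=64
Step 3: lo=6, hi=7, mid=6, val=57
Step 4: lo=7, hi=7, mid=7, val=59

Found at index 7


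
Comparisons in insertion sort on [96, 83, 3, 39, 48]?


Algorithm: insertion sort
Input: [96, 83, 3, 39, 48]
Sorted: [3, 39, 48, 83, 96]

9


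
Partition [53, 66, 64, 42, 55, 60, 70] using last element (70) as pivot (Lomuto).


Pivot: 70
  53 <= 70: advance i (no swap)
  66 <= 70: advance i (no swap)
  64 <= 70: advance i (no swap)
  42 <= 70: advance i (no swap)
  55 <= 70: advance i (no swap)
  60 <= 70: advance i (no swap)
Place pivot at 6: [53, 66, 64, 42, 55, 60, 70]

Partitioned: [53, 66, 64, 42, 55, 60, 70]


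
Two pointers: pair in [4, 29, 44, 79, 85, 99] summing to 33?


lo=0(4)+hi=5(99)=103
lo=0(4)+hi=4(85)=89
lo=0(4)+hi=3(79)=83
lo=0(4)+hi=2(44)=48
lo=0(4)+hi=1(29)=33

Yes: 4+29=33


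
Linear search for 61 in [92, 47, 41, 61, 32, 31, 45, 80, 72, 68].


i=0: 92!=61
i=1: 47!=61
i=2: 41!=61
i=3: 61==61 found!

Found at 3, 4 comps


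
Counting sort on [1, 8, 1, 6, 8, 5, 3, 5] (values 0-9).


Input: [1, 8, 1, 6, 8, 5, 3, 5]
Counts: [0, 2, 0, 1, 0, 2, 1, 0, 2, 0]

Sorted: [1, 1, 3, 5, 5, 6, 8, 8]


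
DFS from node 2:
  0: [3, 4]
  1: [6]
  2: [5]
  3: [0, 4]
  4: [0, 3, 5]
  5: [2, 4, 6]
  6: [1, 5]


Visit 2, push [5]
Visit 5, push [6, 4]
Visit 4, push [3, 0]
Visit 0, push [3]
Visit 3, push []
Visit 6, push [1]
Visit 1, push []

DFS order: [2, 5, 4, 0, 3, 6, 1]


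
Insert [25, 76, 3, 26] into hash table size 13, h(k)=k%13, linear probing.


Insert 25: h=12 -> slot 12
Insert 76: h=11 -> slot 11
Insert 3: h=3 -> slot 3
Insert 26: h=0 -> slot 0

Table: [26, None, None, 3, None, None, None, None, None, None, None, 76, 25]


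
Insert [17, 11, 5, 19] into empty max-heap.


Insert 17: [17]
Insert 11: [17, 11]
Insert 5: [17, 11, 5]
Insert 19: [19, 17, 5, 11]

Final heap: [19, 17, 5, 11]


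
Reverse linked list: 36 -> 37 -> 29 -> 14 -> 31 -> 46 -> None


Step 1: curr=36, set curr.next=prev(None) | reversed so far: 36
Step 2: curr=37, set curr.next=prev(36) | reversed so far: 37 -> 36
Step 3: curr=29, set curr.next=prev(37) | reversed so far: 29 -> 37 -> 36
Step 4: curr=14, set curr.next=prev(29) | reversed so far: 14 -> 29 -> 37 -> 36
Step 5: curr=31, set curr.next=prev(14) | reversed so far: 31 -> 14 -> 29 -> 37 -> 36
Step 6: curr=46, set curr.next=prev(31) | reversed so far: 46 -> 31 -> 14 -> 29 -> 37 -> 36

46 -> 31 -> 14 -> 29 -> 37 -> 36 -> None


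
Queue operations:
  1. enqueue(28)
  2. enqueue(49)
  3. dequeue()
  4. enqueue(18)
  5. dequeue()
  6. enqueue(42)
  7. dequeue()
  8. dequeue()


enqueue(28) -> [28]
enqueue(49) -> [28, 49]
dequeue()->28, [49]
enqueue(18) -> [49, 18]
dequeue()->49, [18]
enqueue(42) -> [18, 42]
dequeue()->18, [42]
dequeue()->42, []

Final queue: []


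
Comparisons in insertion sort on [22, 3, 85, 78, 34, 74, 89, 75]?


Algorithm: insertion sort
Input: [22, 3, 85, 78, 34, 74, 89, 75]
Sorted: [3, 22, 34, 74, 75, 78, 85, 89]

15


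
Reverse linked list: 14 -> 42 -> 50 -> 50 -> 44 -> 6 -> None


Step 1: curr=14, set curr.next=prev(None) | reversed so far: 14
Step 2: curr=42, set curr.next=prev(14) | reversed so far: 42 -> 14
Step 3: curr=50, set curr.next=prev(42) | reversed so far: 50 -> 42 -> 14
Step 4: curr=50, set curr.next=prev(50) | reversed so far: 50 -> 50 -> 42 -> 14
Step 5: curr=44, set curr.next=prev(50) | reversed so far: 44 -> 50 -> 50 -> 42 -> 14
Step 6: curr=6, set curr.next=prev(44) | reversed so far: 6 -> 44 -> 50 -> 50 -> 42 -> 14

6 -> 44 -> 50 -> 50 -> 42 -> 14 -> None


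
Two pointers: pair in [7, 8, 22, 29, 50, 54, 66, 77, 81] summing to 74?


lo=0(7)+hi=8(81)=88
lo=0(7)+hi=7(77)=84
lo=0(7)+hi=6(66)=73
lo=1(8)+hi=6(66)=74

Yes: 8+66=74


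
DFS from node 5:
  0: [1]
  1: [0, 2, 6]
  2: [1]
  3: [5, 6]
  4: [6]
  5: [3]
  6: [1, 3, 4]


Visit 5, push [3]
Visit 3, push [6]
Visit 6, push [4, 1]
Visit 1, push [2, 0]
Visit 0, push []
Visit 2, push []
Visit 4, push []

DFS order: [5, 3, 6, 1, 0, 2, 4]


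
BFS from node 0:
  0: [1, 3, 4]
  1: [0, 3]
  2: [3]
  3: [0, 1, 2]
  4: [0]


Visit 0, enqueue [1, 3, 4]
Visit 1, enqueue []
Visit 3, enqueue [2]
Visit 4, enqueue []
Visit 2, enqueue []

BFS order: [0, 1, 3, 4, 2]


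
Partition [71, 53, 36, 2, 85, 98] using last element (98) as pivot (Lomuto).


Pivot: 98
  71 <= 98: advance i (no swap)
  53 <= 98: advance i (no swap)
  36 <= 98: advance i (no swap)
  2 <= 98: advance i (no swap)
  85 <= 98: advance i (no swap)
Place pivot at 5: [71, 53, 36, 2, 85, 98]

Partitioned: [71, 53, 36, 2, 85, 98]


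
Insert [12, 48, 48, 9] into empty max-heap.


Insert 12: [12]
Insert 48: [48, 12]
Insert 48: [48, 12, 48]
Insert 9: [48, 12, 48, 9]

Final heap: [48, 12, 48, 9]


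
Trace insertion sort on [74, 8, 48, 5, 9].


Initial: [74, 8, 48, 5, 9]
Insert 8: [8, 74, 48, 5, 9]
Insert 48: [8, 48, 74, 5, 9]
Insert 5: [5, 8, 48, 74, 9]
Insert 9: [5, 8, 9, 48, 74]

Sorted: [5, 8, 9, 48, 74]


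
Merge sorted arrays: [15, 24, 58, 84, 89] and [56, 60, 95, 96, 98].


Take 15 from A
Take 24 from A
Take 56 from B
Take 58 from A
Take 60 from B
Take 84 from A
Take 89 from A

Merged: [15, 24, 56, 58, 60, 84, 89, 95, 96, 98]


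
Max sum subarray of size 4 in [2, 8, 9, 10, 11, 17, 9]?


[0:4]: 29
[1:5]: 38
[2:6]: 47
[3:7]: 47

Max: 47 at [2:6]


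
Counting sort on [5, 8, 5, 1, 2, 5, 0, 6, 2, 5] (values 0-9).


Input: [5, 8, 5, 1, 2, 5, 0, 6, 2, 5]
Counts: [1, 1, 2, 0, 0, 4, 1, 0, 1, 0]

Sorted: [0, 1, 2, 2, 5, 5, 5, 5, 6, 8]


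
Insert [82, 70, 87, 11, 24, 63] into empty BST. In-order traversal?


Insert 82: root
Insert 70: L from 82
Insert 87: R from 82
Insert 11: L from 82 -> L from 70
Insert 24: L from 82 -> L from 70 -> R from 11
Insert 63: L from 82 -> L from 70 -> R from 11 -> R from 24

In-order: [11, 24, 63, 70, 82, 87]


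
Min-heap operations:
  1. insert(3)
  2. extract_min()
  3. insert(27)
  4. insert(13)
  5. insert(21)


insert(3) -> [3]
extract_min()->3, []
insert(27) -> [27]
insert(13) -> [13, 27]
insert(21) -> [13, 27, 21]

Final heap: [13, 27, 21]


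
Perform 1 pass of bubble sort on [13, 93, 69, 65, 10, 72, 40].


Initial: [13, 93, 69, 65, 10, 72, 40]
Pass 1: [13, 69, 65, 10, 72, 40, 93] (5 swaps)

After 1 pass: [13, 69, 65, 10, 72, 40, 93]


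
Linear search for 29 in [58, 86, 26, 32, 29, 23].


i=0: 58!=29
i=1: 86!=29
i=2: 26!=29
i=3: 32!=29
i=4: 29==29 found!

Found at 4, 5 comps


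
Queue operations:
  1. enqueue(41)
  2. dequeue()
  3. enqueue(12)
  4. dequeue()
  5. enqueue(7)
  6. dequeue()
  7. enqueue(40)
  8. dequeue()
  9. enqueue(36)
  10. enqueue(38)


enqueue(41) -> [41]
dequeue()->41, []
enqueue(12) -> [12]
dequeue()->12, []
enqueue(7) -> [7]
dequeue()->7, []
enqueue(40) -> [40]
dequeue()->40, []
enqueue(36) -> [36]
enqueue(38) -> [36, 38]

Final queue: [36, 38]


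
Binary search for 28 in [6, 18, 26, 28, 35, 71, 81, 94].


Step 1: lo=0, hi=7, mid=3, val=28

Found at index 3


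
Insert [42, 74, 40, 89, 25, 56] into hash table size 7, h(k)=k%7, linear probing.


Insert 42: h=0 -> slot 0
Insert 74: h=4 -> slot 4
Insert 40: h=5 -> slot 5
Insert 89: h=5, 1 probes -> slot 6
Insert 25: h=4, 4 probes -> slot 1
Insert 56: h=0, 2 probes -> slot 2

Table: [42, 25, 56, None, 74, 40, 89]


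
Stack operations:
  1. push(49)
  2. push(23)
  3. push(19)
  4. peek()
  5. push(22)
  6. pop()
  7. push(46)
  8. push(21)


push(49) -> [49]
push(23) -> [49, 23]
push(19) -> [49, 23, 19]
peek()->19
push(22) -> [49, 23, 19, 22]
pop()->22, [49, 23, 19]
push(46) -> [49, 23, 19, 46]
push(21) -> [49, 23, 19, 46, 21]

Final stack: [49, 23, 19, 46, 21]


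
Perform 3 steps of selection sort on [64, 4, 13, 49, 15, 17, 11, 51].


Initial: [64, 4, 13, 49, 15, 17, 11, 51]
Step 1: min=4 at 1
  Swap: [4, 64, 13, 49, 15, 17, 11, 51]
Step 2: min=11 at 6
  Swap: [4, 11, 13, 49, 15, 17, 64, 51]
Step 3: min=13 at 2
  Swap: [4, 11, 13, 49, 15, 17, 64, 51]

After 3 steps: [4, 11, 13, 49, 15, 17, 64, 51]


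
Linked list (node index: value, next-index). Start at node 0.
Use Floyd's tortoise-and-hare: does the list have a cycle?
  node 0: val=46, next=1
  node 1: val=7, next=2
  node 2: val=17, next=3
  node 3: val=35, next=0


Floyd's tortoise (slow, +1) and hare (fast, +2):
  init: slow=0, fast=0
  step 1: slow=1, fast=2
  step 2: slow=2, fast=0
  step 3: slow=3, fast=2
  step 4: slow=0, fast=0
  slow == fast at node 0: cycle detected

Cycle: yes


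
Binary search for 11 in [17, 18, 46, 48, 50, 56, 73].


Step 1: lo=0, hi=6, mid=3, val=48
Step 2: lo=0, hi=2, mid=1, val=18
Step 3: lo=0, hi=0, mid=0, val=17

Not found


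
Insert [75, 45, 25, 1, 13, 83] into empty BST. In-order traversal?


Insert 75: root
Insert 45: L from 75
Insert 25: L from 75 -> L from 45
Insert 1: L from 75 -> L from 45 -> L from 25
Insert 13: L from 75 -> L from 45 -> L from 25 -> R from 1
Insert 83: R from 75

In-order: [1, 13, 25, 45, 75, 83]


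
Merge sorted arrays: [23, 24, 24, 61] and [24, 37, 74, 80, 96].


Take 23 from A
Take 24 from A
Take 24 from A
Take 24 from B
Take 37 from B
Take 61 from A

Merged: [23, 24, 24, 24, 37, 61, 74, 80, 96]


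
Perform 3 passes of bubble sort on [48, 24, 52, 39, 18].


Initial: [48, 24, 52, 39, 18]
Pass 1: [24, 48, 39, 18, 52] (3 swaps)
Pass 2: [24, 39, 18, 48, 52] (2 swaps)
Pass 3: [24, 18, 39, 48, 52] (1 swaps)

After 3 passes: [24, 18, 39, 48, 52]


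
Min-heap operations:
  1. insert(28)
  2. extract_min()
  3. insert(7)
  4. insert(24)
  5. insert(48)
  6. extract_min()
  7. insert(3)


insert(28) -> [28]
extract_min()->28, []
insert(7) -> [7]
insert(24) -> [7, 24]
insert(48) -> [7, 24, 48]
extract_min()->7, [24, 48]
insert(3) -> [3, 48, 24]

Final heap: [3, 48, 24]


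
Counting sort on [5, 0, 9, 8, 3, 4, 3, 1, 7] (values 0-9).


Input: [5, 0, 9, 8, 3, 4, 3, 1, 7]
Counts: [1, 1, 0, 2, 1, 1, 0, 1, 1, 1]

Sorted: [0, 1, 3, 3, 4, 5, 7, 8, 9]


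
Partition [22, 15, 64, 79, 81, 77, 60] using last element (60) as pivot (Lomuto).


Pivot: 60
  22 <= 60: advance i (no swap)
  15 <= 60: advance i (no swap)
Place pivot at 2: [22, 15, 60, 79, 81, 77, 64]

Partitioned: [22, 15, 60, 79, 81, 77, 64]


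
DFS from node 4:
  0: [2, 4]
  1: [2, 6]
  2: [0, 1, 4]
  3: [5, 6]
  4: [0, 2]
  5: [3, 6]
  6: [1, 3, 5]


Visit 4, push [2, 0]
Visit 0, push [2]
Visit 2, push [1]
Visit 1, push [6]
Visit 6, push [5, 3]
Visit 3, push [5]
Visit 5, push []

DFS order: [4, 0, 2, 1, 6, 3, 5]


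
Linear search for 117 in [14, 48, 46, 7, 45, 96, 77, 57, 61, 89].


i=0: 14!=117
i=1: 48!=117
i=2: 46!=117
i=3: 7!=117
i=4: 45!=117
i=5: 96!=117
i=6: 77!=117
i=7: 57!=117
i=8: 61!=117
i=9: 89!=117

Not found, 10 comps


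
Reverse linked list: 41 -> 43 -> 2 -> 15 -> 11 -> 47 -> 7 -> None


Step 1: curr=41, set curr.next=prev(None) | reversed so far: 41
Step 2: curr=43, set curr.next=prev(41) | reversed so far: 43 -> 41
Step 3: curr=2, set curr.next=prev(43) | reversed so far: 2 -> 43 -> 41
Step 4: curr=15, set curr.next=prev(2) | reversed so far: 15 -> 2 -> 43 -> 41
Step 5: curr=11, set curr.next=prev(15) | reversed so far: 11 -> 15 -> 2 -> 43 -> 41
Step 6: curr=47, set curr.next=prev(11) | reversed so far: 47 -> 11 -> 15 -> 2 -> 43 -> 41
Step 7: curr=7, set curr.next=prev(47) | reversed so far: 7 -> 47 -> 11 -> 15 -> 2 -> 43 -> 41

7 -> 47 -> 11 -> 15 -> 2 -> 43 -> 41 -> None


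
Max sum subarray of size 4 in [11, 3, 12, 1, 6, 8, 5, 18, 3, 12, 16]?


[0:4]: 27
[1:5]: 22
[2:6]: 27
[3:7]: 20
[4:8]: 37
[5:9]: 34
[6:10]: 38
[7:11]: 49

Max: 49 at [7:11]


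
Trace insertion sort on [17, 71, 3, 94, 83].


Initial: [17, 71, 3, 94, 83]
Insert 71: [17, 71, 3, 94, 83]
Insert 3: [3, 17, 71, 94, 83]
Insert 94: [3, 17, 71, 94, 83]
Insert 83: [3, 17, 71, 83, 94]

Sorted: [3, 17, 71, 83, 94]


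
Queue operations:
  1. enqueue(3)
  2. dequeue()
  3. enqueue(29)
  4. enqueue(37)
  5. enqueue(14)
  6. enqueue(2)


enqueue(3) -> [3]
dequeue()->3, []
enqueue(29) -> [29]
enqueue(37) -> [29, 37]
enqueue(14) -> [29, 37, 14]
enqueue(2) -> [29, 37, 14, 2]

Final queue: [29, 37, 14, 2]


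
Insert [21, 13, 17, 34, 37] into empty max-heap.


Insert 21: [21]
Insert 13: [21, 13]
Insert 17: [21, 13, 17]
Insert 34: [34, 21, 17, 13]
Insert 37: [37, 34, 17, 13, 21]

Final heap: [37, 34, 17, 13, 21]


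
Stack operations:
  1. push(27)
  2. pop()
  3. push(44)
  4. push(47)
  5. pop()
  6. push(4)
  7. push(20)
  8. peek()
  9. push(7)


push(27) -> [27]
pop()->27, []
push(44) -> [44]
push(47) -> [44, 47]
pop()->47, [44]
push(4) -> [44, 4]
push(20) -> [44, 4, 20]
peek()->20
push(7) -> [44, 4, 20, 7]

Final stack: [44, 4, 20, 7]


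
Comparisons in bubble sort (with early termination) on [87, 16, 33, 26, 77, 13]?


Algorithm: bubble sort (with early termination)
Input: [87, 16, 33, 26, 77, 13]
Sorted: [13, 16, 26, 33, 77, 87]

15


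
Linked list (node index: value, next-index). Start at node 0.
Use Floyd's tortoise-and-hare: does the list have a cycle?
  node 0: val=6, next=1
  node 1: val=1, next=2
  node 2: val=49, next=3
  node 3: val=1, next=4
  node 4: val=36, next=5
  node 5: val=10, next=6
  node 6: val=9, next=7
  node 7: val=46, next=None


Floyd's tortoise (slow, +1) and hare (fast, +2):
  init: slow=0, fast=0
  step 1: slow=1, fast=2
  step 2: slow=2, fast=4
  step 3: slow=3, fast=6
  step 4: fast 6->7->None, no cycle

Cycle: no


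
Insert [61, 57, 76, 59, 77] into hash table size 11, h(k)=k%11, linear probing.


Insert 61: h=6 -> slot 6
Insert 57: h=2 -> slot 2
Insert 76: h=10 -> slot 10
Insert 59: h=4 -> slot 4
Insert 77: h=0 -> slot 0

Table: [77, None, 57, None, 59, None, 61, None, None, None, 76]


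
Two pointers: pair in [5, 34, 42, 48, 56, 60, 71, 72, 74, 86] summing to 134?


lo=0(5)+hi=9(86)=91
lo=1(34)+hi=9(86)=120
lo=2(42)+hi=9(86)=128
lo=3(48)+hi=9(86)=134

Yes: 48+86=134


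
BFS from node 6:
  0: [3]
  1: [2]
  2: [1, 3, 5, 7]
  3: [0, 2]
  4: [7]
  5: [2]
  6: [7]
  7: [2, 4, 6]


Visit 6, enqueue [7]
Visit 7, enqueue [2, 4]
Visit 2, enqueue [1, 3, 5]
Visit 4, enqueue []
Visit 1, enqueue []
Visit 3, enqueue [0]
Visit 5, enqueue []
Visit 0, enqueue []

BFS order: [6, 7, 2, 4, 1, 3, 5, 0]


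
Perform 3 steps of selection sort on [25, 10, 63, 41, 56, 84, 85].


Initial: [25, 10, 63, 41, 56, 84, 85]
Step 1: min=10 at 1
  Swap: [10, 25, 63, 41, 56, 84, 85]
Step 2: min=25 at 1
  Swap: [10, 25, 63, 41, 56, 84, 85]
Step 3: min=41 at 3
  Swap: [10, 25, 41, 63, 56, 84, 85]

After 3 steps: [10, 25, 41, 63, 56, 84, 85]


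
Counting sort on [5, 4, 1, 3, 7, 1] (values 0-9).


Input: [5, 4, 1, 3, 7, 1]
Counts: [0, 2, 0, 1, 1, 1, 0, 1, 0, 0]

Sorted: [1, 1, 3, 4, 5, 7]


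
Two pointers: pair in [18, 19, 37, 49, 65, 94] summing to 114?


lo=0(18)+hi=5(94)=112
lo=1(19)+hi=5(94)=113
lo=2(37)+hi=5(94)=131
lo=2(37)+hi=4(65)=102
lo=3(49)+hi=4(65)=114

Yes: 49+65=114


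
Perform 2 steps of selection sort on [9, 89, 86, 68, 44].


Initial: [9, 89, 86, 68, 44]
Step 1: min=9 at 0
  Swap: [9, 89, 86, 68, 44]
Step 2: min=44 at 4
  Swap: [9, 44, 86, 68, 89]

After 2 steps: [9, 44, 86, 68, 89]


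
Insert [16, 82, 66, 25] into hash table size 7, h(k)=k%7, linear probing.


Insert 16: h=2 -> slot 2
Insert 82: h=5 -> slot 5
Insert 66: h=3 -> slot 3
Insert 25: h=4 -> slot 4

Table: [None, None, 16, 66, 25, 82, None]


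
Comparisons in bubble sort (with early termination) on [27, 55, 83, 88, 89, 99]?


Algorithm: bubble sort (with early termination)
Input: [27, 55, 83, 88, 89, 99]
Sorted: [27, 55, 83, 88, 89, 99]

5


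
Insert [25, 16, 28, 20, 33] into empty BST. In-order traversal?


Insert 25: root
Insert 16: L from 25
Insert 28: R from 25
Insert 20: L from 25 -> R from 16
Insert 33: R from 25 -> R from 28

In-order: [16, 20, 25, 28, 33]


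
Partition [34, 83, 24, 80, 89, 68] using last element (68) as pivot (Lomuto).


Pivot: 68
  34 <= 68: advance i (no swap)
  24 <= 68: swap -> [34, 24, 83, 80, 89, 68]
Place pivot at 2: [34, 24, 68, 80, 89, 83]

Partitioned: [34, 24, 68, 80, 89, 83]


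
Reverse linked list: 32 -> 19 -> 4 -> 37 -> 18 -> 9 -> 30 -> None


Step 1: curr=32, set curr.next=prev(None) | reversed so far: 32
Step 2: curr=19, set curr.next=prev(32) | reversed so far: 19 -> 32
Step 3: curr=4, set curr.next=prev(19) | reversed so far: 4 -> 19 -> 32
Step 4: curr=37, set curr.next=prev(4) | reversed so far: 37 -> 4 -> 19 -> 32
Step 5: curr=18, set curr.next=prev(37) | reversed so far: 18 -> 37 -> 4 -> 19 -> 32
Step 6: curr=9, set curr.next=prev(18) | reversed so far: 9 -> 18 -> 37 -> 4 -> 19 -> 32
Step 7: curr=30, set curr.next=prev(9) | reversed so far: 30 -> 9 -> 18 -> 37 -> 4 -> 19 -> 32

30 -> 9 -> 18 -> 37 -> 4 -> 19 -> 32 -> None


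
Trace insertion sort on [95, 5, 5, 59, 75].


Initial: [95, 5, 5, 59, 75]
Insert 5: [5, 95, 5, 59, 75]
Insert 5: [5, 5, 95, 59, 75]
Insert 59: [5, 5, 59, 95, 75]
Insert 75: [5, 5, 59, 75, 95]

Sorted: [5, 5, 59, 75, 95]


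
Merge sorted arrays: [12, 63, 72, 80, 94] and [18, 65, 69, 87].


Take 12 from A
Take 18 from B
Take 63 from A
Take 65 from B
Take 69 from B
Take 72 from A
Take 80 from A
Take 87 from B

Merged: [12, 18, 63, 65, 69, 72, 80, 87, 94]


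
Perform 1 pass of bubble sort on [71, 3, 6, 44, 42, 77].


Initial: [71, 3, 6, 44, 42, 77]
Pass 1: [3, 6, 44, 42, 71, 77] (4 swaps)

After 1 pass: [3, 6, 44, 42, 71, 77]


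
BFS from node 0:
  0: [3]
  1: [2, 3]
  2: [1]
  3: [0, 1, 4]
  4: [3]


Visit 0, enqueue [3]
Visit 3, enqueue [1, 4]
Visit 1, enqueue [2]
Visit 4, enqueue []
Visit 2, enqueue []

BFS order: [0, 3, 1, 4, 2]


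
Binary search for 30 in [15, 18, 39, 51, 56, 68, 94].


Step 1: lo=0, hi=6, mid=3, val=51
Step 2: lo=0, hi=2, mid=1, val=18
Step 3: lo=2, hi=2, mid=2, val=39

Not found


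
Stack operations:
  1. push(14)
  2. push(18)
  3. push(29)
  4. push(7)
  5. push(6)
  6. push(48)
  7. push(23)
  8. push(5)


push(14) -> [14]
push(18) -> [14, 18]
push(29) -> [14, 18, 29]
push(7) -> [14, 18, 29, 7]
push(6) -> [14, 18, 29, 7, 6]
push(48) -> [14, 18, 29, 7, 6, 48]
push(23) -> [14, 18, 29, 7, 6, 48, 23]
push(5) -> [14, 18, 29, 7, 6, 48, 23, 5]

Final stack: [14, 18, 29, 7, 6, 48, 23, 5]


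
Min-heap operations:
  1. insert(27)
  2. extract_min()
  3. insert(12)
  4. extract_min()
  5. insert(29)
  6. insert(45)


insert(27) -> [27]
extract_min()->27, []
insert(12) -> [12]
extract_min()->12, []
insert(29) -> [29]
insert(45) -> [29, 45]

Final heap: [29, 45]


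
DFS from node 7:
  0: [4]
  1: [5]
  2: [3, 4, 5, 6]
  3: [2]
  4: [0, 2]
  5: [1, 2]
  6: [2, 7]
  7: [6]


Visit 7, push [6]
Visit 6, push [2]
Visit 2, push [5, 4, 3]
Visit 3, push []
Visit 4, push [0]
Visit 0, push []
Visit 5, push [1]
Visit 1, push []

DFS order: [7, 6, 2, 3, 4, 0, 5, 1]


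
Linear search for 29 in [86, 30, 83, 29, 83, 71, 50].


i=0: 86!=29
i=1: 30!=29
i=2: 83!=29
i=3: 29==29 found!

Found at 3, 4 comps


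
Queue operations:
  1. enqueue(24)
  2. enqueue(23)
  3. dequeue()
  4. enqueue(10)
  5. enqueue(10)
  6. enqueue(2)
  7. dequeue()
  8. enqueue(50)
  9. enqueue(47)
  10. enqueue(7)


enqueue(24) -> [24]
enqueue(23) -> [24, 23]
dequeue()->24, [23]
enqueue(10) -> [23, 10]
enqueue(10) -> [23, 10, 10]
enqueue(2) -> [23, 10, 10, 2]
dequeue()->23, [10, 10, 2]
enqueue(50) -> [10, 10, 2, 50]
enqueue(47) -> [10, 10, 2, 50, 47]
enqueue(7) -> [10, 10, 2, 50, 47, 7]

Final queue: [10, 10, 2, 50, 47, 7]


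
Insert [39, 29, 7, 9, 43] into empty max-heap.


Insert 39: [39]
Insert 29: [39, 29]
Insert 7: [39, 29, 7]
Insert 9: [39, 29, 7, 9]
Insert 43: [43, 39, 7, 9, 29]

Final heap: [43, 39, 7, 9, 29]


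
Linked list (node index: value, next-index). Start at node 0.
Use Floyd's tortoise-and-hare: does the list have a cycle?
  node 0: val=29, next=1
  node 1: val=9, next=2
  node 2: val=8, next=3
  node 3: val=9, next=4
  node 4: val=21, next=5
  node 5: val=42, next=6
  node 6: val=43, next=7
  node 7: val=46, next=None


Floyd's tortoise (slow, +1) and hare (fast, +2):
  init: slow=0, fast=0
  step 1: slow=1, fast=2
  step 2: slow=2, fast=4
  step 3: slow=3, fast=6
  step 4: fast 6->7->None, no cycle

Cycle: no


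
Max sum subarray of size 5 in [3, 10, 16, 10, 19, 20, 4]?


[0:5]: 58
[1:6]: 75
[2:7]: 69

Max: 75 at [1:6]


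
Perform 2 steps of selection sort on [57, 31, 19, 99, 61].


Initial: [57, 31, 19, 99, 61]
Step 1: min=19 at 2
  Swap: [19, 31, 57, 99, 61]
Step 2: min=31 at 1
  Swap: [19, 31, 57, 99, 61]

After 2 steps: [19, 31, 57, 99, 61]


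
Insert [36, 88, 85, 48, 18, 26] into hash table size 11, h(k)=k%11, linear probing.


Insert 36: h=3 -> slot 3
Insert 88: h=0 -> slot 0
Insert 85: h=8 -> slot 8
Insert 48: h=4 -> slot 4
Insert 18: h=7 -> slot 7
Insert 26: h=4, 1 probes -> slot 5

Table: [88, None, None, 36, 48, 26, None, 18, 85, None, None]


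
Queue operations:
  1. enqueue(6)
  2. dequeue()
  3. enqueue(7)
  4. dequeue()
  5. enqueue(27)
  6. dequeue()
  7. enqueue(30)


enqueue(6) -> [6]
dequeue()->6, []
enqueue(7) -> [7]
dequeue()->7, []
enqueue(27) -> [27]
dequeue()->27, []
enqueue(30) -> [30]

Final queue: [30]


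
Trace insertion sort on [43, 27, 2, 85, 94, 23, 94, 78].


Initial: [43, 27, 2, 85, 94, 23, 94, 78]
Insert 27: [27, 43, 2, 85, 94, 23, 94, 78]
Insert 2: [2, 27, 43, 85, 94, 23, 94, 78]
Insert 85: [2, 27, 43, 85, 94, 23, 94, 78]
Insert 94: [2, 27, 43, 85, 94, 23, 94, 78]
Insert 23: [2, 23, 27, 43, 85, 94, 94, 78]
Insert 94: [2, 23, 27, 43, 85, 94, 94, 78]
Insert 78: [2, 23, 27, 43, 78, 85, 94, 94]

Sorted: [2, 23, 27, 43, 78, 85, 94, 94]


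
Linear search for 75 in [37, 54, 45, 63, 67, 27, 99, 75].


i=0: 37!=75
i=1: 54!=75
i=2: 45!=75
i=3: 63!=75
i=4: 67!=75
i=5: 27!=75
i=6: 99!=75
i=7: 75==75 found!

Found at 7, 8 comps


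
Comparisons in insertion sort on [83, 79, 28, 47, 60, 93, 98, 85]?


Algorithm: insertion sort
Input: [83, 79, 28, 47, 60, 93, 98, 85]
Sorted: [28, 47, 60, 79, 83, 85, 93, 98]

14


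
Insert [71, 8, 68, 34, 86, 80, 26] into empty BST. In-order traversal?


Insert 71: root
Insert 8: L from 71
Insert 68: L from 71 -> R from 8
Insert 34: L from 71 -> R from 8 -> L from 68
Insert 86: R from 71
Insert 80: R from 71 -> L from 86
Insert 26: L from 71 -> R from 8 -> L from 68 -> L from 34

In-order: [8, 26, 34, 68, 71, 80, 86]


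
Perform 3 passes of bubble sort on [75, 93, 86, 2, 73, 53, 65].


Initial: [75, 93, 86, 2, 73, 53, 65]
Pass 1: [75, 86, 2, 73, 53, 65, 93] (5 swaps)
Pass 2: [75, 2, 73, 53, 65, 86, 93] (4 swaps)
Pass 3: [2, 73, 53, 65, 75, 86, 93] (4 swaps)

After 3 passes: [2, 73, 53, 65, 75, 86, 93]


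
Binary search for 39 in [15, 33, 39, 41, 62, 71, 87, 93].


Step 1: lo=0, hi=7, mid=3, val=41
Step 2: lo=0, hi=2, mid=1, val=33
Step 3: lo=2, hi=2, mid=2, val=39

Found at index 2


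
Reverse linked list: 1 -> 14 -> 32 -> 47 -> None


Step 1: curr=1, set curr.next=prev(None) | reversed so far: 1
Step 2: curr=14, set curr.next=prev(1) | reversed so far: 14 -> 1
Step 3: curr=32, set curr.next=prev(14) | reversed so far: 32 -> 14 -> 1
Step 4: curr=47, set curr.next=prev(32) | reversed so far: 47 -> 32 -> 14 -> 1

47 -> 32 -> 14 -> 1 -> None


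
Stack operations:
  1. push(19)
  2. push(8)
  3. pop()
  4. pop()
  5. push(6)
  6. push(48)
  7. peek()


push(19) -> [19]
push(8) -> [19, 8]
pop()->8, [19]
pop()->19, []
push(6) -> [6]
push(48) -> [6, 48]
peek()->48

Final stack: [6, 48]


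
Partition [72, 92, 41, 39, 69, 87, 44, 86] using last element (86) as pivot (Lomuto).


Pivot: 86
  72 <= 86: advance i (no swap)
  41 <= 86: swap -> [72, 41, 92, 39, 69, 87, 44, 86]
  39 <= 86: swap -> [72, 41, 39, 92, 69, 87, 44, 86]
  69 <= 86: swap -> [72, 41, 39, 69, 92, 87, 44, 86]
  44 <= 86: swap -> [72, 41, 39, 69, 44, 87, 92, 86]
Place pivot at 5: [72, 41, 39, 69, 44, 86, 92, 87]

Partitioned: [72, 41, 39, 69, 44, 86, 92, 87]


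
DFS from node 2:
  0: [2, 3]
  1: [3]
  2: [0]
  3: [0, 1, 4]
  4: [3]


Visit 2, push [0]
Visit 0, push [3]
Visit 3, push [4, 1]
Visit 1, push []
Visit 4, push []

DFS order: [2, 0, 3, 1, 4]


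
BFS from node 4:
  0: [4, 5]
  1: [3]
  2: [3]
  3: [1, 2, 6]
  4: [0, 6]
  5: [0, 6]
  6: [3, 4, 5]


Visit 4, enqueue [0, 6]
Visit 0, enqueue [5]
Visit 6, enqueue [3]
Visit 5, enqueue []
Visit 3, enqueue [1, 2]
Visit 1, enqueue []
Visit 2, enqueue []

BFS order: [4, 0, 6, 5, 3, 1, 2]


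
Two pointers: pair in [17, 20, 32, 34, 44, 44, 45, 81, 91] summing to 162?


lo=0(17)+hi=8(91)=108
lo=1(20)+hi=8(91)=111
lo=2(32)+hi=8(91)=123
lo=3(34)+hi=8(91)=125
lo=4(44)+hi=8(91)=135
lo=5(44)+hi=8(91)=135
lo=6(45)+hi=8(91)=136
lo=7(81)+hi=8(91)=172

No pair found


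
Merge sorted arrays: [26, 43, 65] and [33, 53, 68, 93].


Take 26 from A
Take 33 from B
Take 43 from A
Take 53 from B
Take 65 from A

Merged: [26, 33, 43, 53, 65, 68, 93]


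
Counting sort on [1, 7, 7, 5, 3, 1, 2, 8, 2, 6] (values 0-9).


Input: [1, 7, 7, 5, 3, 1, 2, 8, 2, 6]
Counts: [0, 2, 2, 1, 0, 1, 1, 2, 1, 0]

Sorted: [1, 1, 2, 2, 3, 5, 6, 7, 7, 8]


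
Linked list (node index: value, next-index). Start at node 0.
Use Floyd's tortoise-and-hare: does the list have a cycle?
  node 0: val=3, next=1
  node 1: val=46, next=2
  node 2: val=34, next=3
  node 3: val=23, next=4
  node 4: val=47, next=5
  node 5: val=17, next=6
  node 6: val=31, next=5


Floyd's tortoise (slow, +1) and hare (fast, +2):
  init: slow=0, fast=0
  step 1: slow=1, fast=2
  step 2: slow=2, fast=4
  step 3: slow=3, fast=6
  step 4: slow=4, fast=6
  step 5: slow=5, fast=6
  step 6: slow=6, fast=6
  slow == fast at node 6: cycle detected

Cycle: yes


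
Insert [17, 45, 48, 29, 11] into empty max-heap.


Insert 17: [17]
Insert 45: [45, 17]
Insert 48: [48, 17, 45]
Insert 29: [48, 29, 45, 17]
Insert 11: [48, 29, 45, 17, 11]

Final heap: [48, 29, 45, 17, 11]


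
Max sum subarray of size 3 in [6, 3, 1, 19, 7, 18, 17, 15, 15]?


[0:3]: 10
[1:4]: 23
[2:5]: 27
[3:6]: 44
[4:7]: 42
[5:8]: 50
[6:9]: 47

Max: 50 at [5:8]


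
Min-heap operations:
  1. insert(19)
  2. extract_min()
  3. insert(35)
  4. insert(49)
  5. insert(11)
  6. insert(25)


insert(19) -> [19]
extract_min()->19, []
insert(35) -> [35]
insert(49) -> [35, 49]
insert(11) -> [11, 49, 35]
insert(25) -> [11, 25, 35, 49]

Final heap: [11, 25, 35, 49]


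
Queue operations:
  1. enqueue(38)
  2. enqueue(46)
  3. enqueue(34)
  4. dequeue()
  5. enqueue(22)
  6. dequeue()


enqueue(38) -> [38]
enqueue(46) -> [38, 46]
enqueue(34) -> [38, 46, 34]
dequeue()->38, [46, 34]
enqueue(22) -> [46, 34, 22]
dequeue()->46, [34, 22]

Final queue: [34, 22]


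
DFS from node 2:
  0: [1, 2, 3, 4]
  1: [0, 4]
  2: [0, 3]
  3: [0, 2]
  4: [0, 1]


Visit 2, push [3, 0]
Visit 0, push [4, 3, 1]
Visit 1, push [4]
Visit 4, push []
Visit 3, push []

DFS order: [2, 0, 1, 4, 3]


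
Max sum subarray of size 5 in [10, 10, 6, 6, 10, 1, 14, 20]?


[0:5]: 42
[1:6]: 33
[2:7]: 37
[3:8]: 51

Max: 51 at [3:8]


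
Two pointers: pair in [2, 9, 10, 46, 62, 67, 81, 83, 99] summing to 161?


lo=0(2)+hi=8(99)=101
lo=1(9)+hi=8(99)=108
lo=2(10)+hi=8(99)=109
lo=3(46)+hi=8(99)=145
lo=4(62)+hi=8(99)=161

Yes: 62+99=161
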